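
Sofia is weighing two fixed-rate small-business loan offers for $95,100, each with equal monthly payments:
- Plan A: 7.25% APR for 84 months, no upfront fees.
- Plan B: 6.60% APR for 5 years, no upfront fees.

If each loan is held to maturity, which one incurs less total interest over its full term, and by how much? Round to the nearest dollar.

Plan A: monthly rate = 7.25%/12 = 0.0060417; payment = 95,100 × 0.0060417 / (1 − (1+0.0060417)^−84) = $1,446.96.
Total interest on Plan A = 84 × $1,446.96 − $95,100 = $26,444.64.
Plan B: monthly rate = 6.6%/12 = 0.0055000; payment = 95,100 × 0.0055000 / (1 − (1+0.0055000)^−60) = $1,865.20.
Total interest on Plan B = 60 × $1,865.20 − $95,100 = $16,812.00.
Plan B is lower by $9,632.64.

Plan B by $9,633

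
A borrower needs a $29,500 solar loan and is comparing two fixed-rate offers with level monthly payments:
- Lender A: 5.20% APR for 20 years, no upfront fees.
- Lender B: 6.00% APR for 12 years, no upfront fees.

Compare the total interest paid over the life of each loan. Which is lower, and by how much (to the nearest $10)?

Lender A: monthly rate = 5.2%/12 = 0.0043333; payment = 29,500 × 0.0043333 / (1 − (1+0.0043333)^−240) = $197.96.
Total interest on Lender A = 240 × $197.96 − $29,500 = $18,010.40.
Lender B: at 6.00% the monthly rate is 0.0050000, so the payment is 29,500 × 0.0050000 / (1 − 1.0050000^−144) = $287.88.
Total interest on Lender B = 144 × $287.88 − $29,500 = $11,954.72.
Lender B is lower by $6,055.68.

Lender B by $6,060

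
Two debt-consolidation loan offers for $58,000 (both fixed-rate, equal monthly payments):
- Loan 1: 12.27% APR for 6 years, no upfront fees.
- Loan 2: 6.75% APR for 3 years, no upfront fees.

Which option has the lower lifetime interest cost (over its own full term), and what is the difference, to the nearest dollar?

Loan 2 by $17,996

Loan 1: at 12.27% the monthly rate is 0.0102250, so the payment is 58,000 × 0.0102250 / (1 − 1.0102250^−72) = $1,142.07.
Total interest on Loan 1 = 72 × $1,142.07 − $58,000 = $24,229.04.
Loan 2: at 6.75% the monthly rate is 0.0056250, so the payment is 58,000 × 0.0056250 / (1 − 1.0056250^−36) = $1,784.25.
Total interest on Loan 2 = 36 × $1,784.25 − $58,000 = $6,233.00.
Loan 2 is lower by $17,996.04.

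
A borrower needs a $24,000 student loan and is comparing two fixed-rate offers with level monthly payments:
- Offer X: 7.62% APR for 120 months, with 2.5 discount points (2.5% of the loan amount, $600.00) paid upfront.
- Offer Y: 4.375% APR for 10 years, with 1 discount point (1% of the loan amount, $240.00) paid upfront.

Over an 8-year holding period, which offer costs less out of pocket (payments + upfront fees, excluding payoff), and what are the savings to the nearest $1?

Offer X: at 7.62% the monthly rate is 0.0063500, so the payment is 24,000 × 0.0063500 / (1 − 1.0063500^−120) = $286.39.
Offer Y: monthly rate = 4.375%/12 = 0.0036458; payment = 24,000 × 0.0036458 / (1 − (1+0.0036458)^−120) = $247.29.
Over 96 months: Offer X costs 96 × $286.39 + $600.00 = $28,093.44; Offer Y costs 96 × $247.29 + $240.00 = $23,979.84.
Offer Y is cheaper by $28,093.44 − $23,979.84 = $4,113.60.

Offer Y by $4,114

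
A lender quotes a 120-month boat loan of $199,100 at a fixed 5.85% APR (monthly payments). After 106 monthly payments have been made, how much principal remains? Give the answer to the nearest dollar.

With monthly rate i = 5.85%/12 = 0.0048750, the balance after k of n payments is P · [(1+i)^n − (1+i)^k] / [(1+i)^n − 1].
(1+0.0048750)^120 = 1.79244154 and (1+0.0048750)^106 = 1.67446632, so the balance is 199,100 × (1.79244154 − 1.67446632) / (1.79244154 − 1) = $29,641.13.

$29,641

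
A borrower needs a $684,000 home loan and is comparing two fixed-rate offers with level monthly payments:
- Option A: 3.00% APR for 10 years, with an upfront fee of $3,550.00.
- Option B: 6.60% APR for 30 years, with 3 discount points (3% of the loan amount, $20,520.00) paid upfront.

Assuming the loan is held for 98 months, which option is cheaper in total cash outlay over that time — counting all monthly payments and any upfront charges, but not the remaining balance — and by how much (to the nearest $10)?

Option A: monthly rate = 3%/12 = 0.0025000; payment = 684,000 × 0.0025000 / (1 − (1+0.0025000)^−120) = $6,604.75.
Option B: monthly rate = 6.6%/12 = 0.0055000; payment = 684,000 × 0.0055000 / (1 − (1+0.0055000)^−360) = $4,368.43.
Over 98 months: Option A costs 98 × $6,604.75 + $3,550.00 = $650,815.50; Option B costs 98 × $4,368.43 + $20,520.00 = $448,626.14.
Option B is cheaper by $650,815.50 − $448,626.14 = $202,189.36.

Option B by $202,190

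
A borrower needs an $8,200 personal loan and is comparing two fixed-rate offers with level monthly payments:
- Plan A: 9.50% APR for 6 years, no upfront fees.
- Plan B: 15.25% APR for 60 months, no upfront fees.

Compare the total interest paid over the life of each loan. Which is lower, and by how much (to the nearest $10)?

Plan A by $980

Plan A: monthly rate = 9.5%/12 = 0.0079167; payment = 8,200 × 0.0079167 / (1 − (1+0.0079167)^−72) = $149.85.
Total interest on Plan A = 72 × $149.85 − $8,200 = $2,589.20.
Plan B: monthly rate = 15.25%/12 = 0.0127083; payment = 8,200 × 0.0127083 / (1 − (1+0.0127083)^−60) = $196.16.
Total interest on Plan B = 60 × $196.16 − $8,200 = $3,569.60.
Plan A is lower by $980.40.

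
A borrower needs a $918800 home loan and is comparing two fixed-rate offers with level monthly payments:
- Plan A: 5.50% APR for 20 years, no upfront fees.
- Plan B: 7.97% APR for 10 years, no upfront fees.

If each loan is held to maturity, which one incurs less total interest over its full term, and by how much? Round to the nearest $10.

Plan A: monthly rate = 5.5%/12 = 0.0045833; payment = 918,800 × 0.0045833 / (1 − (1+0.0045833)^−240) = $6,320.31.
Total interest on Plan A = 240 × $6,320.31 − $918,800 = $598,074.40.
Plan B: monthly rate = 7.97%/12 = 0.0066417; payment = 918,800 × 0.0066417 / (1 − (1+0.0066417)^−120) = $11,133.02.
Total interest on Plan B = 120 × $11,133.02 − $918,800 = $417,162.40.
Plan B is lower by $180,912.00.

Plan B by $180,910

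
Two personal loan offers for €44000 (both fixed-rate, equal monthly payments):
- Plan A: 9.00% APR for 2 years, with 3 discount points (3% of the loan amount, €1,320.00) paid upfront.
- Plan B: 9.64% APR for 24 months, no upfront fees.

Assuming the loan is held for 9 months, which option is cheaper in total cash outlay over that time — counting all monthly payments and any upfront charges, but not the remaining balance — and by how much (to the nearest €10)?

Plan A: monthly rate = 9%/12 = 0.0075000; payment = 44,000 × 0.0075000 / (1 − (1+0.0075000)^−24) = €2,010.13.
Plan B: at 9.64% the monthly rate is 0.0080333, so the payment is 44,000 × 0.0080333 / (1 − 1.0080333^−24) = €2,023.07.
Over 9 months: Plan A costs 9 × €2,010.13 + €1,320.00 = €19,411.17; Plan B costs 9 × €2,023.07 = €18,207.63.
Plan B is cheaper by €19,411.17 − €18,207.63 = €1,203.54.

Plan B by €1,200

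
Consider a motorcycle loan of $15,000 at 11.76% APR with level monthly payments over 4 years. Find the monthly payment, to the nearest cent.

$393.24

Monthly rate = 11.76%/12 = 0.0098000; payment = 15,000 × 0.0098000 / (1 − (1+0.0098000)^−48) = $393.24.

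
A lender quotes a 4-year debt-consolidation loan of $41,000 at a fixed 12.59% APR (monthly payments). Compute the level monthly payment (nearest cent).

Monthly rate = 12.59%/12 = 0.0104917; payment = 41,000 × 0.0104917 / (1 − (1+0.0104917)^−48) = $1,091.60.

$1,091.60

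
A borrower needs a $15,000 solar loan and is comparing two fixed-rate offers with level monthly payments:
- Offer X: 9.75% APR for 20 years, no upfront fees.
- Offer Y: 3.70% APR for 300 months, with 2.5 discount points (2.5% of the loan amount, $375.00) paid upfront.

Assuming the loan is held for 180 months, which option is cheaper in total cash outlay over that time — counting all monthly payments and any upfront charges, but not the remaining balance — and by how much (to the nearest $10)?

Offer Y by $11,430

Offer X: at 9.75% the monthly rate is 0.0081250, so the payment is 15,000 × 0.0081250 / (1 − 1.0081250^−240) = $142.28.
Offer Y: at 3.70% the monthly rate is 0.0030833, so the payment is 15,000 × 0.0030833 / (1 − 1.0030833^−300) = $76.71.
Over 180 months: Offer X costs 180 × $142.28 = $25,610.40; Offer Y costs 180 × $76.71 + $375.00 = $14,182.80.
Offer Y is cheaper by $25,610.40 − $14,182.80 = $11,427.60.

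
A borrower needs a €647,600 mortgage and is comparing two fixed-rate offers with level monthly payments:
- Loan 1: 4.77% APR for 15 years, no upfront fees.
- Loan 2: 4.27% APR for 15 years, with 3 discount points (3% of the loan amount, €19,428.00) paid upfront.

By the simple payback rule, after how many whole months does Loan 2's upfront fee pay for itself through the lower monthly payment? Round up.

Loan 1: monthly rate = 4.77%/12 = 0.0039750; payment = 647,600 × 0.0039750 / (1 − (1+0.0039750)^−180) = €5,043.93.
Loan 2: monthly rate = 4.27%/12 = 0.0035583; payment = 647,600 × 0.0035583 / (1 − (1+0.0035583)^−180) = €4,878.31.
Monthly savings = €5,043.93 − €4,878.31 = €165.62.
Break-even = €19,428.00 / €165.62 = 117.30 → 118 months.

118 months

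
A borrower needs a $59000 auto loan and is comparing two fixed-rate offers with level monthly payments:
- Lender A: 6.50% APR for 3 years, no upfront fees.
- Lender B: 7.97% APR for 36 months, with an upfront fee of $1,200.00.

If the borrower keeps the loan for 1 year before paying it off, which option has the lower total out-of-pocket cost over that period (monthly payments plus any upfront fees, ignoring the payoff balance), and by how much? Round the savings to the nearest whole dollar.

Lender A by $1,677

Lender A: monthly rate = 6.5%/12 = 0.0054167; payment = 59,000 × 0.0054167 / (1 − (1+0.0054167)^−36) = $1,808.29.
Lender B: monthly rate = 7.97%/12 = 0.0066417; payment = 59,000 × 0.0066417 / (1 − (1+0.0066417)^−36) = $1,848.03.
Over 12 months: Lender A costs 12 × $1,808.29 = $21,699.48; Lender B costs 12 × $1,848.03 + $1,200.00 = $23,376.36.
Lender A is cheaper by $23,376.36 − $21,699.48 = $1,676.88.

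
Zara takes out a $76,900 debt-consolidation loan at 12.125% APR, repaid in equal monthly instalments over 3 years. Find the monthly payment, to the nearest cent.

$2,558.77

At 12.125% the monthly rate is 0.0101042, so the payment is 76,900 × 0.0101042 / (1 − 1.0101042^−36) = $2,558.77.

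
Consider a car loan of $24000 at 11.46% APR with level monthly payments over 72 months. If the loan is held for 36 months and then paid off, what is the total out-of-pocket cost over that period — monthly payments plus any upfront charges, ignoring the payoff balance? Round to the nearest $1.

Monthly rate = 11.46%/12 = 0.0095500; payment = 24,000 × 0.0095500 / (1 − (1+0.0095500)^−72) = $462.49.
Total outlay = 36 × $462.49 = $16,649.64.

$16,650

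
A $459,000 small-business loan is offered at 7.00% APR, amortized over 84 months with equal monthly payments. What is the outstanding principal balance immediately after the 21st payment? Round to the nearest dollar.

$364,345

With monthly rate i = 7%/12 = 0.0058333, the balance after k of n payments is P · [(1+i)^n − (1+i)^k] / [(1+i)^n − 1].
(1+0.0058333)^84 = 1.62999405 and (1+0.0058333)^21 = 1.12991690, so the balance is 459,000 × (1.62999405 − 1.12991690) / (1.62999405 − 1) = $364,345.36.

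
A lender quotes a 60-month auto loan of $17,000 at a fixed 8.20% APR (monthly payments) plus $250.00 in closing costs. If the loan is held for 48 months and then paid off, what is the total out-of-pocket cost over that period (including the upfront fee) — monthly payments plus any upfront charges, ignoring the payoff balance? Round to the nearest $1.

At 8.20% the monthly rate is 0.0068333, so the payment is 17,000 × 0.0068333 / (1 − 1.0068333^−60) = $346.33.
Total outlay = 48 × $346.33 + $250.00 = $16,873.84.

$16,874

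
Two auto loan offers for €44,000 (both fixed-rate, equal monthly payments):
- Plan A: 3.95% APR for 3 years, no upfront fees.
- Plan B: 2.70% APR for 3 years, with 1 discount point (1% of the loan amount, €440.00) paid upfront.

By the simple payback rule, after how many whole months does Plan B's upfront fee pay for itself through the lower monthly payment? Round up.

19 months

Plan A: at 3.95% the monthly rate is 0.0032917, so the payment is 44,000 × 0.0032917 / (1 − 1.0032917^−36) = €1,298.08.
Plan B: monthly rate = 2.7%/12 = 0.0022500; payment = 44,000 × 0.0022500 / (1 − (1+0.0022500)^−36) = €1,273.76.
Monthly savings = €1,298.08 − €1,273.76 = €24.32.
Break-even = €440.00 / €24.32 = 18.09 → 19 months.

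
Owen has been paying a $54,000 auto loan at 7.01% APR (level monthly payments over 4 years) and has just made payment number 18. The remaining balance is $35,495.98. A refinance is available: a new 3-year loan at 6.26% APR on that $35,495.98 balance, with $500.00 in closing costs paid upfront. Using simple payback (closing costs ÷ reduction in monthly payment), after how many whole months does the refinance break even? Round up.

Current payment = 54,000 × 7.01%/12 / (1 − (1+0.0058417)^−48) = $1,293.35.
Refinanced payment = 35,495.98 × 0.0052167 / (1 − (1+0.0052167)^−36) = $1,084.04.
Monthly savings = $1,293.35 − $1,084.04 = $209.31.
Break-even = $500.00 / $209.31 = 2.39 → 3 months.

3 months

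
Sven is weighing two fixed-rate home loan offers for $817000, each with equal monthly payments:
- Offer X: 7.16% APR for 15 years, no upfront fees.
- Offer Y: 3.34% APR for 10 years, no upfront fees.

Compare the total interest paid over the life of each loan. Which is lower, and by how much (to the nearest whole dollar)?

Offer X: monthly rate = 7.16%/12 = 0.0059667; payment = 817,000 × 0.0059667 / (1 − (1+0.0059667)^−180) = $7,416.70.
Total interest on Offer X = 180 × $7,416.70 − $817,000 = $518,006.00.
Offer Y: at 3.34% the monthly rate is 0.0027833, so the payment is 817,000 × 0.0027833 / (1 − 1.0027833^−120) = $8,017.88.
Total interest on Offer Y = 120 × $8,017.88 − $817,000 = $145,145.60.
Offer Y is lower by $372,860.40.

Offer Y by $372,860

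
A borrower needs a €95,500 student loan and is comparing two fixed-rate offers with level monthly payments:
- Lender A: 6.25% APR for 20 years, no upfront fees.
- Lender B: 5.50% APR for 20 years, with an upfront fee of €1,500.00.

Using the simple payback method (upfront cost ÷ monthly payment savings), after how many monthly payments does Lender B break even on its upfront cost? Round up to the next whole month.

37 months

Lender A: at 6.25% the monthly rate is 0.0052083, so the payment is 95,500 × 0.0052083 / (1 − 1.0052083^−240) = €698.04.
Lender B: monthly rate = 5.5%/12 = 0.0045833; payment = 95,500 × 0.0045833 / (1 − (1+0.0045833)^−240) = €656.93.
Monthly savings = €698.04 − €656.93 = €41.11.
Break-even = €1,500.00 / €41.11 = 36.49 → 37 months.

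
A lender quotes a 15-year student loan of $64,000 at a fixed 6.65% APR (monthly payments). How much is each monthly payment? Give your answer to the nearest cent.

Monthly rate = 6.65%/12 = 0.0055417; payment = 64,000 × 0.0055417 / (1 − (1+0.0055417)^−180) = $562.80.

$562.80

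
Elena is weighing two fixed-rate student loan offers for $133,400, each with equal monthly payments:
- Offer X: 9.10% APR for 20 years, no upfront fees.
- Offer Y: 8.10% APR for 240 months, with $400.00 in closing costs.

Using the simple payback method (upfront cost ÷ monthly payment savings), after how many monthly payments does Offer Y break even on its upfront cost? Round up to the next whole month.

5 months

Offer X: monthly rate = 9.1%/12 = 0.0075833; payment = 133,400 × 0.0075833 / (1 − (1+0.0075833)^−240) = $1,208.83.
Offer Y: at 8.10% the monthly rate is 0.0067500, so the payment is 133,400 × 0.0067500 / (1 − 1.0067500^−240) = $1,124.13.
Monthly savings = $1,208.83 − $1,124.13 = $84.70.
Break-even = $400.00 / $84.70 = 4.72 → 5 months.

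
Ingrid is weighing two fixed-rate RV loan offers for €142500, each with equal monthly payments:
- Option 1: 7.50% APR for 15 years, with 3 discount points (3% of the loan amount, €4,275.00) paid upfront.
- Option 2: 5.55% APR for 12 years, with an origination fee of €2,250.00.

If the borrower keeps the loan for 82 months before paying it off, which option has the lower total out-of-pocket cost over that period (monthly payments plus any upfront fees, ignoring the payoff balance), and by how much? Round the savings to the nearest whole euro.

Option 1 by €979

Option 1: at 7.50% the monthly rate is 0.0062500, so the payment is 142,500 × 0.0062500 / (1 − 1.0062500^−180) = €1,320.99.
Option 2: at 5.55% the monthly rate is 0.0046250, so the payment is 142,500 × 0.0046250 / (1 − 1.0046250^−144) = €1,357.63.
Over 82 months: Option 1 costs 82 × €1,320.99 + €4,275.00 = €112,596.18; Option 2 costs 82 × €1,357.63 + €2,250.00 = €113,575.66.
Option 1 is cheaper by €113,575.66 − €112,596.18 = €979.48.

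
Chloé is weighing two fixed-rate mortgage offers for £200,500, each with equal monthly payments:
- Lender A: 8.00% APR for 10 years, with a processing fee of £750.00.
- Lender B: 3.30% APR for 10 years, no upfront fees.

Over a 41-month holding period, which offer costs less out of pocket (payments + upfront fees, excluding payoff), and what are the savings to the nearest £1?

Lender B by £19,966

Lender A: at 8.00% the monthly rate is 0.0066667, so the payment is 200,500 × 0.0066667 / (1 − 1.0066667^−120) = £2,432.62.
Lender B: monthly rate = 3.3%/12 = 0.0027500; payment = 200,500 × 0.0027500 / (1 − (1+0.0027500)^−120) = £1,963.93.
Over 41 months: Lender A costs 41 × £2,432.62 + £750.00 = £100,487.42; Lender B costs 41 × £1,963.93 = £80,521.13.
Lender B is cheaper by £100,487.42 − £80,521.13 = £19,966.29.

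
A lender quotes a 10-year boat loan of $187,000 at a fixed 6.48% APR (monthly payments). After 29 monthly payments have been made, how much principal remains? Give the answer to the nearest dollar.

$152,202

With monthly rate i = 6.48%/12 = 0.0054000, the balance after k of n payments is P · [(1+i)^n − (1+i)^k] / [(1+i)^n − 1].
(1+0.0054000)^120 = 1.90838374 and (1+0.0054000)^29 = 1.16903509, so the balance is 187,000 × (1.90838374 − 1.16903509) / (1.90838374 − 1) = $152,202.41.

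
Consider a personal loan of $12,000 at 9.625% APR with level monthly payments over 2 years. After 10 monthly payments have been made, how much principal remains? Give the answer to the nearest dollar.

With monthly rate i = 9.625%/12 = 0.0080208, the balance after k of n payments is P · [(1+i)^n − (1+i)^k] / [(1+i)^n − 1].
(1+0.0080208)^24 = 1.21134595 and (1+0.0080208)^10 = 1.08316615, so the balance is 12,000 × (1.21134595 − 1.08316615) / (1.21134595 − 1) = $7,277.91.

$7,278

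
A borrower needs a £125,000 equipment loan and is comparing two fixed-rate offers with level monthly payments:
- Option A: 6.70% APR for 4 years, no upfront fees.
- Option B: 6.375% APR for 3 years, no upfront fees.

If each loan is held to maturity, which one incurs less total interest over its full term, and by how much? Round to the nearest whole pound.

Option A: at 6.70% the monthly rate is 0.0055833, so the payment is 125,000 × 0.0055833 / (1 − 1.0055833^−48) = £2,975.91.
Total interest on Option A = 48 × £2,975.91 − £125,000 = £17,843.68.
Option B: at 6.375% the monthly rate is 0.0053125, so the payment is 125,000 × 0.0053125 / (1 − 1.0053125^−36) = £3,824.02.
Total interest on Option B = 36 × £3,824.02 − £125,000 = £12,664.72.
Option B is lower by £5,178.96.

Option B by £5,179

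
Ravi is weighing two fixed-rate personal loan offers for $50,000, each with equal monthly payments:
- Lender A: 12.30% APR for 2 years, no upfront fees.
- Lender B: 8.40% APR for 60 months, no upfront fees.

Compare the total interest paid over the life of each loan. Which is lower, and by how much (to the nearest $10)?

Lender A: monthly rate = 12.3%/12 = 0.0102500; payment = 50,000 × 0.0102500 / (1 − (1+0.0102500)^−24) = $2,360.68.
Total interest on Lender A = 24 × $2,360.68 − $50,000 = $6,656.32.
Lender B: at 8.40% the monthly rate is 0.0070000, so the payment is 50,000 × 0.0070000 / (1 − 1.0070000^−60) = $1,023.42.
Total interest on Lender B = 60 × $1,023.42 − $50,000 = $11,405.20.
Lender A is lower by $4,748.88.

Lender A by $4,750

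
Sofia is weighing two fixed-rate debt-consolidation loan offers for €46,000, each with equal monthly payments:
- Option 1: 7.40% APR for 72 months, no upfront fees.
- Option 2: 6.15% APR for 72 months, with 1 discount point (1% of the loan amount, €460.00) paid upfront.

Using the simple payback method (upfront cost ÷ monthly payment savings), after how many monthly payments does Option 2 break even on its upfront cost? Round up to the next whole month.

17 months

Option 1: at 7.40% the monthly rate is 0.0061667, so the payment is 46,000 × 0.0061667 / (1 − 1.0061667^−72) = €793.12.
Option 2: monthly rate = 6.15%/12 = 0.0051250; payment = 46,000 × 0.0051250 / (1 − (1+0.0051250)^−72) = €765.61.
Monthly savings = €793.12 − €765.61 = €27.51.
Break-even = €460.00 / €27.51 = 16.72 → 17 months.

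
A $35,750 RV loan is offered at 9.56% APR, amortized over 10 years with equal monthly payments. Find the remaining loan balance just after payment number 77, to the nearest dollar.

$16,829

With monthly rate i = 9.56%/12 = 0.0079667, the balance after k of n payments is P · [(1+i)^n − (1+i)^k] / [(1+i)^n − 1].
(1+0.0079667)^120 = 2.59143568 and (1+0.0079667)^77 = 1.84227777, so the balance is 35,750 × (2.59143568 − 1.84227777) / (2.59143568 − 1) = $16,829.08.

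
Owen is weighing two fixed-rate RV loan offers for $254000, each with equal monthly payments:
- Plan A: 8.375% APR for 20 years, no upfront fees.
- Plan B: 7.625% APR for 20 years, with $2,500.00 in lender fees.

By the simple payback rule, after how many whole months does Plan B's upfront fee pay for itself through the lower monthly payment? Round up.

22 months

Plan A: at 8.375% the monthly rate is 0.0069792, so the payment is 254,000 × 0.0069792 / (1 − 1.0069792^−240) = $2,184.22.
Plan B: at 7.625% the monthly rate is 0.0063542, so the payment is 254,000 × 0.0063542 / (1 − 1.0063542^−240) = $2,065.66.
Monthly savings = $2,184.22 − $2,065.66 = $118.56.
Break-even = $2,500.00 / $118.56 = 21.09 → 22 months.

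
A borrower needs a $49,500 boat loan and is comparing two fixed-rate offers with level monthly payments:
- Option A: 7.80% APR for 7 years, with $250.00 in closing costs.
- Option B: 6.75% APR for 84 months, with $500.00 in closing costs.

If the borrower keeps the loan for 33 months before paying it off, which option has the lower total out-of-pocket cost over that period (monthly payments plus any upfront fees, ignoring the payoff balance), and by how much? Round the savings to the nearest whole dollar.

Option B by $593

Option A: at 7.80% the monthly rate is 0.0065000, so the payment is 49,500 × 0.0065000 / (1 − 1.0065000^−84) = $766.59.
Option B: monthly rate = 6.75%/12 = 0.0056250; payment = 49,500 × 0.0056250 / (1 − (1+0.0056250)^−84) = $741.05.
Over 33 months: Option A costs 33 × $766.59 + $250.00 = $25,547.47; Option B costs 33 × $741.05 + $500.00 = $24,954.65.
Option B is cheaper by $25,547.47 − $24,954.65 = $592.82.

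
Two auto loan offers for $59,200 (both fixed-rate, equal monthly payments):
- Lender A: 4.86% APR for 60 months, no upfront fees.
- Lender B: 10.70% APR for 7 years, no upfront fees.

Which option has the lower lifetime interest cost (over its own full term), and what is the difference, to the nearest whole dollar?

Lender A by $17,561

Lender A: at 4.86% the monthly rate is 0.0040500, so the payment is 59,200 × 0.0040500 / (1 − 1.0040500^−60) = $1,113.38.
Total interest on Lender A = 60 × $1,113.38 − $59,200 = $7,602.80.
Lender B: at 10.70% the monthly rate is 0.0089167, so the payment is 59,200 × 0.0089167 / (1 − 1.0089167^−84) = $1,004.33.
Total interest on Lender B = 84 × $1,004.33 − $59,200 = $25,163.72.
Lender A is lower by $17,560.92.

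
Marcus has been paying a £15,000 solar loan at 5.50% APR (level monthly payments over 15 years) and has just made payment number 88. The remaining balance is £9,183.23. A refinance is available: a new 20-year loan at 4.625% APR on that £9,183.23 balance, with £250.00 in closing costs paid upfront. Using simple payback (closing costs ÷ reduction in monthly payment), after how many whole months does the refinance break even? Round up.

Current payment = 15,000 × 5.5%/12 / (1 − (1+0.0045833)^−180) = £122.56.
Refinanced payment = 9,183.23 × 0.0038542 / (1 − (1+0.0038542)^−240) = £58.72.
Monthly savings = £122.56 − £58.72 = £63.84.
Break-even = £250.00 / £63.84 = 3.92 → 4 months.

4 months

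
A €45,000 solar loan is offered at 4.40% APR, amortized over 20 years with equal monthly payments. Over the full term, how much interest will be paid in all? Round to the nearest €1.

At 4.40% the monthly rate is 0.0036667, so the payment is 45,000 × 0.0036667 / (1 − 1.0036667^−240) = €282.27.
Total paid = 240 × €282.27 = €67,744.80; interest = €67,744.80 − €45,000 = €22,744.80.

€22,745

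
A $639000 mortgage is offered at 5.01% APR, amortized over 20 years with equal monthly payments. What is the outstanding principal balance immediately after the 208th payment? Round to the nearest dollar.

With monthly rate i = 5.01%/12 = 0.0041750, the balance after k of n payments is P · [(1+i)^n − (1+i)^k] / [(1+i)^n − 1].
(1+0.0041750)^240 = 2.71804842 and (1+0.0041750)^208 = 2.37879069, so the balance is 639,000 × (2.71804842 − 2.37879069) / (2.71804842 − 1) = $126,181.36.

$126,181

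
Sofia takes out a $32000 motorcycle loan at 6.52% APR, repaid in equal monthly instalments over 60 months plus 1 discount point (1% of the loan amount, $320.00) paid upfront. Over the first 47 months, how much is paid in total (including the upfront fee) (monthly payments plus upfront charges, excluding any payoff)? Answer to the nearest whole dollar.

At 6.52% the monthly rate is 0.0054333, so the payment is 32,000 × 0.0054333 / (1 − 1.0054333^−60) = $626.42.
Total outlay = 47 × $626.42 + $320.00 = $29,761.74.

$29,762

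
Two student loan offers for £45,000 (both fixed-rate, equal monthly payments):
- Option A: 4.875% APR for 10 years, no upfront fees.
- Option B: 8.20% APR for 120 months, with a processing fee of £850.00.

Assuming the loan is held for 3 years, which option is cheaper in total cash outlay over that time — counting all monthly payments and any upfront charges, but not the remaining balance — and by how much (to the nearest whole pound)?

Option A: monthly rate = 4.875%/12 = 0.0040625; payment = 45,000 × 0.0040625 / (1 − (1+0.0040625)^−120) = £474.55.
Option B: at 8.20% the monthly rate is 0.0068333, so the payment is 45,000 × 0.0068333 / (1 − 1.0068333^−120) = £550.74.
Over 36 months: Option A costs 36 × £474.55 = £17,083.80; Option B costs 36 × £550.74 + £850.00 = £20,676.64.
Option A is cheaper by £20,676.64 − £17,083.80 = £3,592.84.

Option A by £3,593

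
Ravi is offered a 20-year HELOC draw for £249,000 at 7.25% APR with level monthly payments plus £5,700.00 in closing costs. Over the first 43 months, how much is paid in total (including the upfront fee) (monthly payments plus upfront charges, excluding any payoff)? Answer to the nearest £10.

£90,330

Monthly rate = 7.25%/12 = 0.0060417; payment = 249,000 × 0.0060417 / (1 − (1+0.0060417)^−240) = £1,968.04.
Total outlay = 43 × £1,968.04 + £5,700.00 = £90,325.72.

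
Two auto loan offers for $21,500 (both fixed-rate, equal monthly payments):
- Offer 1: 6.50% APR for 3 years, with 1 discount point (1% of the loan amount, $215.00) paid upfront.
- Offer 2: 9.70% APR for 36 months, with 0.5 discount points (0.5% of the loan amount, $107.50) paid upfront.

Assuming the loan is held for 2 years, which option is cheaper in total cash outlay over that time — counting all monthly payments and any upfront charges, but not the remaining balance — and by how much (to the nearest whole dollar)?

Offer 1: monthly rate = 6.5%/12 = 0.0054167; payment = 21,500 × 0.0054167 / (1 − (1+0.0054167)^−36) = $658.95.
Offer 2: at 9.70% the monthly rate is 0.0080833, so the payment is 21,500 × 0.0080833 / (1 − 1.0080833^−36) = $690.72.
Over 24 months: Offer 1 costs 24 × $658.95 + $215.00 = $16,029.80; Offer 2 costs 24 × $690.72 + $107.50 = $16,684.78.
Offer 1 is cheaper by $16,684.78 − $16,029.80 = $654.98.

Offer 1 by $655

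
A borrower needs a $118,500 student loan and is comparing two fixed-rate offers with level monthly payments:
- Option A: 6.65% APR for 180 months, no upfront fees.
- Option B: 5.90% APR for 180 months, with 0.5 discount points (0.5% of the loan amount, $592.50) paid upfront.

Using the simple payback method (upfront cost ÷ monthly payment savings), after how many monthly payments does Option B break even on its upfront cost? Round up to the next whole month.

13 months

Option A: monthly rate = 6.65%/12 = 0.0055417; payment = 118,500 × 0.0055417 / (1 − (1+0.0055417)^−180) = $1,042.06.
Option B: monthly rate = 5.9%/12 = 0.0049167; payment = 118,500 × 0.0049167 / (1 − (1+0.0049167)^−180) = $993.58.
Monthly savings = $1,042.06 − $993.58 = $48.48.
Break-even = $592.50 / $48.48 = 12.22 → 13 months.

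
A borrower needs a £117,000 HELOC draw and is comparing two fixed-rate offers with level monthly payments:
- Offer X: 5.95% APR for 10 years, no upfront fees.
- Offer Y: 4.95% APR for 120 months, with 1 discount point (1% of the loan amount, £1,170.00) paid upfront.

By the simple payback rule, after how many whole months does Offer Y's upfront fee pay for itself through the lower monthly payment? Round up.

21 months

Offer X: at 5.95% the monthly rate is 0.0049583, so the payment is 117,000 × 0.0049583 / (1 − 1.0049583^−120) = £1,296.00.
Offer Y: at 4.95% the monthly rate is 0.0041250, so the payment is 117,000 × 0.0041250 / (1 − 1.0041250^−120) = £1,238.11.
Monthly savings = £1,296.00 − £1,238.11 = £57.89.
Break-even = £1,170.00 / £57.89 = 20.21 → 21 months.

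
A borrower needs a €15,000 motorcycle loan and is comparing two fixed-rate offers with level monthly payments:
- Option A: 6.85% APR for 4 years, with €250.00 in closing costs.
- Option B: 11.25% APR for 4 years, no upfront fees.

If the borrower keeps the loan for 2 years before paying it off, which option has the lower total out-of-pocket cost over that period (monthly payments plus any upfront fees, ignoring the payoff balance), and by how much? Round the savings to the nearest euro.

Option A by €503

Option A: monthly rate = 6.85%/12 = 0.0057083; payment = 15,000 × 0.0057083 / (1 − (1+0.0057083)^−48) = €358.15.
Option B: monthly rate = 11.25%/12 = 0.0093750; payment = 15,000 × 0.0093750 / (1 − (1+0.0093750)^−48) = €389.51.
Over 24 months: Option A costs 24 × €358.15 + €250.00 = €8,845.60; Option B costs 24 × €389.51 = €9,348.24.
Option A is cheaper by €9,348.24 − €8,845.60 = €502.64.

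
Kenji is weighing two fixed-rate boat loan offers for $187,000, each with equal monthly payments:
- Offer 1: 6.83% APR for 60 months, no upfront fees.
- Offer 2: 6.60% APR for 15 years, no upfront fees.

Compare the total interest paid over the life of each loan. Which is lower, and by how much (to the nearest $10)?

Offer 1 by $73,800

Offer 1: at 6.83% the monthly rate is 0.0056917, so the payment is 187,000 × 0.0056917 / (1 − 1.0056917^−60) = $3,687.84.
Total interest on Offer 1 = 60 × $3,687.84 − $187,000 = $34,270.40.
Offer 2: at 6.60% the monthly rate is 0.0055000, so the payment is 187,000 × 0.0055000 / (1 − 1.0055000^−180) = $1,639.27.
Total interest on Offer 2 = 180 × $1,639.27 − $187,000 = $108,068.60.
Offer 1 is lower by $73,798.20.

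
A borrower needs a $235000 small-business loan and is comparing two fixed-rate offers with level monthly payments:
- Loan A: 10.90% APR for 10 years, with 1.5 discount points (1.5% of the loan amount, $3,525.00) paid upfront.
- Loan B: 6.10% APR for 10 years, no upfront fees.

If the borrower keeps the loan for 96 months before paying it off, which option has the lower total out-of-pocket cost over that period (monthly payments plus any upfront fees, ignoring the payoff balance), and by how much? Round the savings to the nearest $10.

Loan B by $61,420

Loan A: at 10.90% the monthly rate is 0.0090833, so the payment is 235,000 × 0.0090833 / (1 − 1.0090833^−120) = $3,223.84.
Loan B: at 6.10% the monthly rate is 0.0050833, so the payment is 235,000 × 0.0050833 / (1 − 1.0050833^−120) = $2,620.80.
Over 96 months: Loan A costs 96 × $3,223.84 + $3,525.00 = $313,013.64; Loan B costs 96 × $2,620.80 = $251,596.80.
Loan B is cheaper by $313,013.64 − $251,596.80 = $61,416.84.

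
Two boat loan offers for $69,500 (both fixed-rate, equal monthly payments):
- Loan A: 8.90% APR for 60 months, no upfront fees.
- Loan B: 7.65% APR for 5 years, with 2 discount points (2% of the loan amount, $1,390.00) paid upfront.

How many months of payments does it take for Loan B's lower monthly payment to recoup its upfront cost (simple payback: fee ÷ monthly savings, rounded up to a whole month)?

34 months

Loan A: monthly rate = 8.9%/12 = 0.0074167; payment = 69,500 × 0.0074167 / (1 − (1+0.0074167)^−60) = $1,439.33.
Loan B: monthly rate = 7.65%/12 = 0.0063750; payment = 69,500 × 0.0063750 / (1 − (1+0.0063750)^−60) = $1,397.60.
Monthly savings = $1,439.33 − $1,397.60 = $41.73.
Break-even = $1,390.00 / $41.73 = 33.31 → 34 months.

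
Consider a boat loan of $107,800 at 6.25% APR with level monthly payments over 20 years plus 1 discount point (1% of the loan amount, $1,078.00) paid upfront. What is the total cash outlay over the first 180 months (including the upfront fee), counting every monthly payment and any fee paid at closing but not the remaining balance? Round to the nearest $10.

$142,910

At 6.25% the monthly rate is 0.0052083, so the payment is 107,800 × 0.0052083 / (1 − 1.0052083^−240) = $787.94.
Total outlay = 180 × $787.94 + $1,078.00 = $142,907.20.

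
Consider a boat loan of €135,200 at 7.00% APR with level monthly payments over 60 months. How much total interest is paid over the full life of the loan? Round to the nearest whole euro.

At 7.00% the monthly rate is 0.0058333, so the payment is 135,200 × 0.0058333 / (1 − 1.0058333^−60) = €2,677.12.
Total paid = 60 × €2,677.12 = €160,627.20; interest = €160,627.20 − €135,200 = €25,427.20.

€25,427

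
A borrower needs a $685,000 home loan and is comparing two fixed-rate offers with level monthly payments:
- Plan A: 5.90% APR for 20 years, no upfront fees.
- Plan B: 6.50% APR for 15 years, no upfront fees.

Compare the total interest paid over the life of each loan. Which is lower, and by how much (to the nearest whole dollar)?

Plan B by $94,273

Plan A: at 5.90% the monthly rate is 0.0049167, so the payment is 685,000 × 0.0049167 / (1 − 1.0049167^−240) = $4,868.12.
Total interest on Plan A = 240 × $4,868.12 − $685,000 = $483,348.80.
Plan B: monthly rate = 6.5%/12 = 0.0054167; payment = 685,000 × 0.0054167 / (1 − (1+0.0054167)^−180) = $5,967.09.
Total interest on Plan B = 180 × $5,967.09 − $685,000 = $389,076.20.
Plan B is lower by $94,272.60.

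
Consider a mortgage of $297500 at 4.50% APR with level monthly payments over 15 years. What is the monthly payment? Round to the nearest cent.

$2,275.86

Monthly rate = 4.5%/12 = 0.0037500; payment = 297,500 × 0.0037500 / (1 − (1+0.0037500)^−180) = $2,275.86.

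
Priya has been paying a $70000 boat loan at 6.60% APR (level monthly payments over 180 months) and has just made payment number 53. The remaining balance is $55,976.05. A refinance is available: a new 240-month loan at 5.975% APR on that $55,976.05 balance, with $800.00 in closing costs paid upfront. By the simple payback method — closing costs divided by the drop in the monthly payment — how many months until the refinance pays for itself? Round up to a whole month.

4 months

Current payment = 70,000 × 6.6%/12 / (1 − (1+0.0055000)^−180) = $613.63.
Refinanced payment = 55,976.05 × 0.0049792 / (1 − (1+0.0049792)^−240) = $400.22.
Monthly savings = $613.63 − $400.22 = $213.41.
Break-even = $800.00 / $213.41 = 3.75 → 4 months.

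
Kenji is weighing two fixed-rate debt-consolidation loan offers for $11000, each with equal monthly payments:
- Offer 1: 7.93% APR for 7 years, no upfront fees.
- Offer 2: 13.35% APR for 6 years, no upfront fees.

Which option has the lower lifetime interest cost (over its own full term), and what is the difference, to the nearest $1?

Offer 1 by $1,676

Offer 1: monthly rate = 7.93%/12 = 0.0066083; payment = 11,000 × 0.0066083 / (1 − (1+0.0066083)^−84) = $171.06.
Total interest on Offer 1 = 84 × $171.06 − $11,000 = $3,369.04.
Offer 2: monthly rate = 13.35%/12 = 0.0111250; payment = 11,000 × 0.0111250 / (1 − (1+0.0111250)^−72) = $222.85.
Total interest on Offer 2 = 72 × $222.85 − $11,000 = $5,045.20.
Offer 1 is lower by $1,676.16.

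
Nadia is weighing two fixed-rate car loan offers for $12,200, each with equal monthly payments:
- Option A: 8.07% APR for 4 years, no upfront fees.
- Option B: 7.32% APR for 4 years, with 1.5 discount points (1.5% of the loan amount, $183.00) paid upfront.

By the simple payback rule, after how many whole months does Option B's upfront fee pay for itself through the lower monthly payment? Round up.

43 months

Option A: at 8.07% the monthly rate is 0.0067250, so the payment is 12,200 × 0.0067250 / (1 − 1.0067250^−48) = $298.24.
Option B: at 7.32% the monthly rate is 0.0061000, so the payment is 12,200 × 0.0061000 / (1 − 1.0061000^−48) = $293.96.
Monthly savings = $298.24 − $293.96 = $4.28.
Break-even = $183.00 / $4.28 = 42.76 → 43 months.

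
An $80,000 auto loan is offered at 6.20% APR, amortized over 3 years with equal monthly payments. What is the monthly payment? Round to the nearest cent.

$2,441.01

At 6.20% the monthly rate is 0.0051667, so the payment is 80,000 × 0.0051667 / (1 − 1.0051667^−36) = $2,441.01.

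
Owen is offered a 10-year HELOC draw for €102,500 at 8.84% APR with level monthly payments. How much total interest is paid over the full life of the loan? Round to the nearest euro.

€52,248

Monthly rate = 8.84%/12 = 0.0073667; payment = 102,500 × 0.0073667 / (1 − (1+0.0073667)^−120) = €1,289.57.
Total paid = 120 × €1,289.57 = €154,748.40; interest = €154,748.40 − €102,500 = €52,248.40.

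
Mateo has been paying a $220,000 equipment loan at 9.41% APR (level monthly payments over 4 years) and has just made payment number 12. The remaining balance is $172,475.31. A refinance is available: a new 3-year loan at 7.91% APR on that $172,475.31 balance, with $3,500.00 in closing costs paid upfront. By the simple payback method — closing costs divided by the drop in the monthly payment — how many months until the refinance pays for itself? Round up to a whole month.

30 months

Current payment = 220,000 × 9.41%/12 / (1 − (1+0.0078417)^−48) = $5,517.64.
Refinanced payment = 172,475.31 × 0.0065917 / (1 − (1+0.0065917)^−36) = $5,397.59.
Monthly savings = $5,517.64 − $5,397.59 = $120.05.
Break-even = $3,500.00 / $120.05 = 29.15 → 30 months.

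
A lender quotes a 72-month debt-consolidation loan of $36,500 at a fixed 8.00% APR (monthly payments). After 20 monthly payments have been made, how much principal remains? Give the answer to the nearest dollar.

With monthly rate i = 8%/12 = 0.0066667, the balance after k of n payments is P · [(1+i)^n − (1+i)^k] / [(1+i)^n − 1].
(1+0.0066667)^72 = 1.61350217 and (1+0.0066667)^20 = 1.14212533, so the balance is 36,500 × (1.61350217 − 1.14212533) / (1.61350217 − 1) = $28,044.33.

$28,044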